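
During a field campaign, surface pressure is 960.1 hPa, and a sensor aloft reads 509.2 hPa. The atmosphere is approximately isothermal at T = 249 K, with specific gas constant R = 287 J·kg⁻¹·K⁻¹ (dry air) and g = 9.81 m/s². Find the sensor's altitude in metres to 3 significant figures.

Scale height: H = RT/g = 287 × 249 / 9.81 = 7284.7 m.
Invert the barometric formula: z = H ln(P₀/P).
P₀/P = 960.1/509.2 = 1.8855; ln(1.8855) = 0.63419.
z = 7284.7 × 0.63419 = 4619.9 m.

z ≈ 4620 m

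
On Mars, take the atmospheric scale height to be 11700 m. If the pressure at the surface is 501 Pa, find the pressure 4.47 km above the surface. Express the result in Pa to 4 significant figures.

Barometric formula: P = P₀ exp(−z/H).
z/H = 4470.0/11700 = 0.38205; exp(−0.38205) = 0.68246.
P = 501 × 0.68246 = 341.91 Pa.

P ≈ 341.9 Pa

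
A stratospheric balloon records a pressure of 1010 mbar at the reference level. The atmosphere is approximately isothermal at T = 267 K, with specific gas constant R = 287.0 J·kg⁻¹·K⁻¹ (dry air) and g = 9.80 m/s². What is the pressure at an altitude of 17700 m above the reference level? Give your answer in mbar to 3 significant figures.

P ≈ 105 mbar

Scale height: H = RT/g = 287.0 × 267 / 9.80 = 7819.3 m.
Barometric formula: P = P₀ exp(−z/H).
z/H = 17700/7819.3 = 2.2636; exp(−2.2636) = 0.10398.
P = 1010 × 0.10398 = 105.02 mbar.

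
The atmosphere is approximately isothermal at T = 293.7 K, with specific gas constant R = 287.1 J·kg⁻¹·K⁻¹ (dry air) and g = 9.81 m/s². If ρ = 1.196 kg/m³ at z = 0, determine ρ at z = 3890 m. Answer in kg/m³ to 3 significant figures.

ρ ≈ 0.761 kg/m³

Scale height: H = RT/g = 287.1 × 293.7 / 9.81 = 8595.4 m.
In an isothermal atmosphere, density decays like pressure: ρ = ρ₀ exp(−z/H).
z/H = 3890.0/8595.4 = 0.45257; exp(−0.45257) = 0.63599.
ρ = 1.196 × 0.63599 = 0.76064 kg/m³.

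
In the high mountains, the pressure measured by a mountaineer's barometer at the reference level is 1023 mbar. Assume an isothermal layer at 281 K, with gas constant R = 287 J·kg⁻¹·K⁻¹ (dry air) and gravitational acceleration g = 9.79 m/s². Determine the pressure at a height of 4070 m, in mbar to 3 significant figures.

P ≈ 624 mbar

Scale height: H = RT/g = 287 × 281 / 9.79 = 8237.7 m.
Barometric formula: P = P₀ exp(−z/H).
z/H = 4070.0/8237.7 = 0.49407; exp(−0.49407) = 0.61014.
P = 1023 × 0.61014 = 624.17 mbar.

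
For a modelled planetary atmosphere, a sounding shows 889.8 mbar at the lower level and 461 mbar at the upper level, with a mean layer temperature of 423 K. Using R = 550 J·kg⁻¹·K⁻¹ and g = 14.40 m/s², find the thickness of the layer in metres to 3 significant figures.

Hypsometric equation: Δz = (R T̄/g) ln(P₁/P₂).
R T̄/g = 550 × 423 / 14.40 = 16156 m.
ln(889.8/461) = ln(1.9302) = 0.65762.
Δz = 16156 × 0.65762 = 10625 m.

Δz ≈ 10600 m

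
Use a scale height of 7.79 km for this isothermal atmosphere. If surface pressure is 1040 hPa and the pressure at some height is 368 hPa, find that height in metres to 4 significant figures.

z ≈ 8093 m

Invert the barometric formula: z = H ln(P₀/P).
P₀/P = 1040/368 = 2.8261; ln(2.8261) = 1.0389.
z = 7790.0 × 1.0389 = 8093.0 m.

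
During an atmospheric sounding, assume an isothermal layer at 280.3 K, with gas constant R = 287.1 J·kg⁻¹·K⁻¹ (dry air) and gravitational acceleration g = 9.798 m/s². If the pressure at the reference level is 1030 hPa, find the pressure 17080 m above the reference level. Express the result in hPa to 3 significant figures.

P ≈ 129 hPa

Scale height: H = RT/g = 287.1 × 280.3 / 9.798 = 8213.3 m.
Barometric formula: P = P₀ exp(−z/H).
z/H = 17080/8213.3 = 2.0796; exp(−2.0796) = 0.12498.
P = 1030 × 0.12498 = 128.73 hPa.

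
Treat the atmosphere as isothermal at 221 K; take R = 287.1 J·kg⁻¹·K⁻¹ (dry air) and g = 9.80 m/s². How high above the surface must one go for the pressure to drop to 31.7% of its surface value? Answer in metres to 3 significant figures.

Scale height: H = RT/g = 287.1 × 221 / 9.80 = 6474.4 m.
Set P/P₀ = exp(−z/H) = 0.317, so z = −H ln(0.317).
−ln(0.317) = 1.1489; z = 6474.4 × 1.1489 = 7438.4 m.

z ≈ 7440 m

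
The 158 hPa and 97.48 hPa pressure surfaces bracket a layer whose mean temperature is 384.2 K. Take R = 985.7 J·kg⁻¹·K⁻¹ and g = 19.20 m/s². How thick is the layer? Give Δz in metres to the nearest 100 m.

Δz ≈ 9500 m

Hypsometric equation: Δz = (R T̄/g) ln(P₁/P₂).
R T̄/g = 985.7 × 384.2 / 19.20 = 19724 m.
ln(158/97.48) = ln(1.6208) = 0.48292.
Δz = 19724 × 0.48292 = 9525.1 m.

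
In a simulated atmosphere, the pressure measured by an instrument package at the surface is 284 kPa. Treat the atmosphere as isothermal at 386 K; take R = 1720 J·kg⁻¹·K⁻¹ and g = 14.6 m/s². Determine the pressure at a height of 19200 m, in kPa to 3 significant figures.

Scale height: H = RT/g = 1720 × 386 / 14.6 = 45474 m.
Barometric formula: P = P₀ exp(−z/H).
z/H = 19200/45474 = 0.42222; exp(−0.42222) = 0.65559.
P = 284 × 0.65559 = 186.19 kPa.

P ≈ 186 kPa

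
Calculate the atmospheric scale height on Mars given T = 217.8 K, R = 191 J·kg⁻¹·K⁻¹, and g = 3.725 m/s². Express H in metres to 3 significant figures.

The scale height of an isothermal atmosphere is H = RT/g.
H = 191 × 217.8 / 3.725 = 41600/3.725 = 11168 m.

H ≈ 11200 m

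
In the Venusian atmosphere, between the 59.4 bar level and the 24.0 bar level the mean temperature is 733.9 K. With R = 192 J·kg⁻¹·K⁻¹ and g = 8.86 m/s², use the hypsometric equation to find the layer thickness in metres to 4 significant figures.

Hypsometric equation: Δz = (R T̄/g) ln(P₁/P₂).
R T̄/g = 192 × 733.9 / 8.86 = 15904 m.
ln(59.4/24.0) = ln(2.4750) = 0.90624.
Δz = 15904 × 0.90624 = 14413 m.

Δz ≈ 14410 m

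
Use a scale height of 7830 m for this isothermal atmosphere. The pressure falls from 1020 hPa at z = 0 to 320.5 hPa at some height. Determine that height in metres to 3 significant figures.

z ≈ 9060 m

Invert the barometric formula: z = H ln(P₀/P).
P₀/P = 1020/320.5 = 3.1825; ln(3.1825) = 1.1577.
z = 7830.0 × 1.1577 = 9064.8 m.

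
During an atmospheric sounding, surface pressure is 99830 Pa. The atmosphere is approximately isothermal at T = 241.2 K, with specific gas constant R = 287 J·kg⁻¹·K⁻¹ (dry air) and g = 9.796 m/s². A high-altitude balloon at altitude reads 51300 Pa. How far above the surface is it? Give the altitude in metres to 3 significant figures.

Scale height: H = RT/g = 287 × 241.2 / 9.796 = 7066.6 m.
Invert the barometric formula: z = H ln(P₀/P).
P₀/P = 99830/51300 = 1.9460; ln(1.9460) = 0.66578.
z = 7066.6 × 0.66578 = 4704.8 m.

z ≈ 4700 m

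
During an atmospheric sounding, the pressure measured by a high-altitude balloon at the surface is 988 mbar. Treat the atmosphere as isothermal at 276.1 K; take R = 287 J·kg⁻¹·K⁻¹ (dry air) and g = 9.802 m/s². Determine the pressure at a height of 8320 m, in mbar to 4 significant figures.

Scale height: H = RT/g = 287 × 276.1 / 9.802 = 8084.1 m.
Barometric formula: P = P₀ exp(−z/H).
z/H = 8320.0/8084.1 = 1.0292; exp(−1.0292) = 0.35729.
P = 988 × 0.35729 = 353.00 mbar.

P ≈ 353.0 mbar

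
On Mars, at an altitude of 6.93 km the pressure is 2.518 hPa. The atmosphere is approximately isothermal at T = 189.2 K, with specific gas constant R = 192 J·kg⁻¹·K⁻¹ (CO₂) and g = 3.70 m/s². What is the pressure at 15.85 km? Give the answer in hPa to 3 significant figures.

Scale height: H = RT/g = 192 × 189.2 / 3.70 = 9817.9 m.
Between two levels, P₂ = P₁ exp(−Δz/H) with Δz = z₂ − z₁.
Δz = 15850 − 6930.0 = 8920.0 m; Δz/H = 8920.0/9817.9 = 0.90854.
P₂ = 2.518 × exp(−0.90854) = 2.518 × 0.40311 = 1.0150 hPa.

P ≈ 1.02 hPa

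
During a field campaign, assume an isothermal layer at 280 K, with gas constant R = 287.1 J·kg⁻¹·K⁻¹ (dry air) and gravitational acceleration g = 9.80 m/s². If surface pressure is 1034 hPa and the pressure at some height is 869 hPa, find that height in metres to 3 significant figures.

Scale height: H = RT/g = 287.1 × 280 / 9.80 = 8202.9 m.
Invert the barometric formula: z = H ln(P₀/P).
P₀/P = 1034/869 = 1.1899; ln(1.1899) = 0.17387.
z = 8202.9 × 0.17387 = 1426.2 m.

z ≈ 1430 m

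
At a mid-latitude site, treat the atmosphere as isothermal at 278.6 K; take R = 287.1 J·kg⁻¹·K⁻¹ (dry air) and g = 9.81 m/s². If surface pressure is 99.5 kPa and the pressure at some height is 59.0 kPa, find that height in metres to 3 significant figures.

Scale height: H = RT/g = 287.1 × 278.6 / 9.81 = 8153.5 m.
Invert the barometric formula: z = H ln(P₀/P).
P₀/P = 99.5/59.0 = 1.6864; ln(1.6864) = 0.52260.
z = 8153.5 × 0.52260 = 4261.0 m.

z ≈ 4260 m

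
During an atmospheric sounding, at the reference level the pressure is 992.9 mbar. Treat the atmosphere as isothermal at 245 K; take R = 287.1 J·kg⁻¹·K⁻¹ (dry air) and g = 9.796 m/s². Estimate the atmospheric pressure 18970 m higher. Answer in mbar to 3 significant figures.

Scale height: H = RT/g = 287.1 × 245 / 9.796 = 7180.4 m.
Barometric formula: P = P₀ exp(−z/H).
z/H = 18970/7180.4 = 2.6419; exp(−2.6419) = 0.071226.
P = 992.9 × 0.071226 = 70.720 mbar.

P ≈ 70.7 mbar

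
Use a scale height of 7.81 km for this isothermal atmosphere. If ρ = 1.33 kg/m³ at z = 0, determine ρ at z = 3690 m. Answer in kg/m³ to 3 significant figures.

In an isothermal atmosphere, density decays like pressure: ρ = ρ₀ exp(−z/H).
z/H = 3690.0/7810.0 = 0.47247; exp(−0.47247) = 0.62346.
ρ = 1.33 × 0.62346 = 0.82920 kg/m³.

ρ ≈ 0.829 kg/m³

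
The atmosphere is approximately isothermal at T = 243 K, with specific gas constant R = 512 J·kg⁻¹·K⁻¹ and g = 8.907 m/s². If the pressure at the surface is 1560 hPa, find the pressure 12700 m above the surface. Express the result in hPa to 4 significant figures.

P ≈ 628.4 hPa

Scale height: H = RT/g = 512 × 243 / 8.907 = 13968 m.
Barometric formula: P = P₀ exp(−z/H).
z/H = 12700/13968 = 0.90922; exp(−0.90922) = 0.40284.
P = 1560 × 0.40284 = 628.43 hPa.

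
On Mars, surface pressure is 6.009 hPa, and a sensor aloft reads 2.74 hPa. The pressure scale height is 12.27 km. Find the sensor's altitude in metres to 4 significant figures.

Invert the barometric formula: z = H ln(P₀/P).
P₀/P = 6.009/2.74 = 2.1931; ln(2.1931) = 0.78532.
z = 12270 × 0.78532 = 9635.9 m.

z ≈ 9636 m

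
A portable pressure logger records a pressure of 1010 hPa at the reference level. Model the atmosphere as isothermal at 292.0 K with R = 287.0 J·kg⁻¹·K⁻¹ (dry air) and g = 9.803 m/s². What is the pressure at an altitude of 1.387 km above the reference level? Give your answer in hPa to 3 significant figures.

P ≈ 859 hPa

Scale height: H = RT/g = 287.0 × 292.0 / 9.803 = 8548.8 m.
Barometric formula: P = P₀ exp(−z/H).
z/H = 1387.0/8548.8 = 0.16224; exp(−0.16224) = 0.85024.
P = 1010 × 0.85024 = 858.74 hPa.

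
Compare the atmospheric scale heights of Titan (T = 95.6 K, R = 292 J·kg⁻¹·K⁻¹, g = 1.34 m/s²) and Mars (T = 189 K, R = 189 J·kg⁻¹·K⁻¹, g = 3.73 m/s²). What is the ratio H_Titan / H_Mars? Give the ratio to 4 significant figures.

H = RT/g for each body.
H_Titan = 292 × 95.6 / 1.34 = 20832 m.
H_Mars = 189 × 189 / 3.73 = 9576.7 m.
H_Titan/H_Mars = 20832/9576.7 = 2.1753.

H_Titan/H_Mars ≈ 2.175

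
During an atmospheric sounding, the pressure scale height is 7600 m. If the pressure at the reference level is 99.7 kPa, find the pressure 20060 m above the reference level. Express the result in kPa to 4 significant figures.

P ≈ 7.118 kPa

Barometric formula: P = P₀ exp(−z/H).
z/H = 20060/7600.0 = 2.6395; exp(−2.6395) = 0.071397.
P = 99.7 × 0.071397 = 7.1183 kPa.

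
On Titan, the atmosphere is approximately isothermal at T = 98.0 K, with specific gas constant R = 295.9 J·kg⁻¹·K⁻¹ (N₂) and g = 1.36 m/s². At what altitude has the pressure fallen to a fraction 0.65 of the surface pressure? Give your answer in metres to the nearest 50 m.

Scale height: H = RT/g = 295.9 × 98.0 / 1.36 = 21322 m.
Set P/P₀ = exp(−z/H) = 0.65, so z = −H ln(0.65).
−ln(0.65) = 0.43078; z = 21322 × 0.43078 = 9185.1 m.

z ≈ 9200 m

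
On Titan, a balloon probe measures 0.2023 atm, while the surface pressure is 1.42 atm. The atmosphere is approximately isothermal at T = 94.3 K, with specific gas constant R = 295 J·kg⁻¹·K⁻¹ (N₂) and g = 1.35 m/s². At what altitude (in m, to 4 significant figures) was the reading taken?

Scale height: H = RT/g = 295 × 94.3 / 1.35 = 20606 m.
Invert the barometric formula: z = H ln(P₀/P).
P₀/P = 1.42/0.2023 = 7.0193; ln(7.0193) = 1.9487.
z = 20606 × 1.9487 = 40155 m.

z ≈ 40150 m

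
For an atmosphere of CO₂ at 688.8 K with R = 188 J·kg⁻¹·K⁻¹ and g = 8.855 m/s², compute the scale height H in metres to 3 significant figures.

The scale height of an isothermal atmosphere is H = RT/g.
H = 188 × 688.8 / 8.855 = 129490/8.855 = 14623 m.

H ≈ 14600 m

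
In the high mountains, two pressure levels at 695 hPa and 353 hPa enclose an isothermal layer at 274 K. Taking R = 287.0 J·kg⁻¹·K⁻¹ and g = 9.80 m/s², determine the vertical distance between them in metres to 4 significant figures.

Hypsometric equation: Δz = (R T̄/g) ln(P₁/P₂).
R T̄/g = 287.0 × 274 / 9.80 = 8024.3 m.
ln(695/353) = ln(1.9688) = 0.67742.
Δz = 8024.3 × 0.67742 = 5435.8 m.

Δz ≈ 5436 m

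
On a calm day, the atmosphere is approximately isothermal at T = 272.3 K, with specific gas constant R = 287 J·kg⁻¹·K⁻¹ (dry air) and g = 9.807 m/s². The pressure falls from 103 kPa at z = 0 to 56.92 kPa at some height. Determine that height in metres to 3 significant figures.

z ≈ 4730 m

Scale height: H = RT/g = 287 × 272.3 / 9.807 = 7968.8 m.
Invert the barometric formula: z = H ln(P₀/P).
P₀/P = 103/56.92 = 1.8096; ln(1.8096) = 0.59311.
z = 7968.8 × 0.59311 = 4726.4 m.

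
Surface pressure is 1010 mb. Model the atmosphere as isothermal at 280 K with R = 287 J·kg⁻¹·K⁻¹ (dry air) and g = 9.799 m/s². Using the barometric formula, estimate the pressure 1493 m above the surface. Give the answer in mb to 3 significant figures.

Scale height: H = RT/g = 287 × 280 / 9.799 = 8200.8 m.
Barometric formula: P = P₀ exp(−z/H).
z/H = 1493.0/8200.8 = 0.18206; exp(−0.18206) = 0.83355.
P = 1010 × 0.83355 = 841.89 mb.

P ≈ 842 mb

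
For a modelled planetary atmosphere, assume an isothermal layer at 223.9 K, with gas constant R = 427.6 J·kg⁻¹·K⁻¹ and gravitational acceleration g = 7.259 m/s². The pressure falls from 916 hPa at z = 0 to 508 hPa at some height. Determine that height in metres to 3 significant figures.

Scale height: H = RT/g = 427.6 × 223.9 / 7.259 = 13189 m.
Invert the barometric formula: z = H ln(P₀/P).
P₀/P = 916/508 = 1.8031; ln(1.8031) = 0.58951.
z = 13189 × 0.58951 = 7775.0 m.

z ≈ 7780 m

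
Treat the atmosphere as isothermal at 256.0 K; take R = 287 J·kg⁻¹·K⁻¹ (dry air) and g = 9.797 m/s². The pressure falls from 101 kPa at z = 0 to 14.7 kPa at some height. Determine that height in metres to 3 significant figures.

Scale height: H = RT/g = 287 × 256.0 / 9.797 = 7499.4 m.
Invert the barometric formula: z = H ln(P₀/P).
P₀/P = 101/14.7 = 6.8707; ln(6.8707) = 1.9273.
z = 7499.4 × 1.9273 = 14454 m.

z ≈ 14500 m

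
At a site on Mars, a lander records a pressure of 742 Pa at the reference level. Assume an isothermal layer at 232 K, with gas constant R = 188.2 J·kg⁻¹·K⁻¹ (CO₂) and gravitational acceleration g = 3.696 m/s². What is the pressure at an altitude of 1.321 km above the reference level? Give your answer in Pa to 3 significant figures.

P ≈ 663 Pa

Scale height: H = RT/g = 188.2 × 232 / 3.696 = 11813 m.
Barometric formula: P = P₀ exp(−z/H).
z/H = 1321.0/11813 = 0.11183; exp(−0.11183) = 0.89420.
P = 742 × 0.89420 = 663.50 Pa.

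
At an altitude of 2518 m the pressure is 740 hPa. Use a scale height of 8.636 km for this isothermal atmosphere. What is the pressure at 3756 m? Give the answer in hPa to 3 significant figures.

P ≈ 641 hPa

Between two levels, P₂ = P₁ exp(−Δz/H) with Δz = z₂ − z₁.
Δz = 3756.0 − 2518.0 = 1238.0 m; Δz/H = 1238.0/8636.0 = 0.14335.
P₂ = 740 × exp(−0.14335) = 740 × 0.86645 = 641.17 hPa.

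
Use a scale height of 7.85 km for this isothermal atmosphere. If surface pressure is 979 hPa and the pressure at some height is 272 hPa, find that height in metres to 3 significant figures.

Invert the barometric formula: z = H ln(P₀/P).
P₀/P = 979/272 = 3.5993; ln(3.5993) = 1.2807.
z = 7850.0 × 1.2807 = 10053 m.

z ≈ 10100 m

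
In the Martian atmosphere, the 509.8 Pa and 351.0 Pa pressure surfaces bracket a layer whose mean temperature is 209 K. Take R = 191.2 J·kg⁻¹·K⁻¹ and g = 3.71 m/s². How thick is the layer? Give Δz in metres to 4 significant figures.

Δz ≈ 4020 m

Hypsometric equation: Δz = (R T̄/g) ln(P₁/P₂).
R T̄/g = 191.2 × 209 / 3.71 = 10771 m.
ln(509.8/351.0) = ln(1.4524) = 0.37322.
Δz = 10771 × 0.37322 = 4020.0 m.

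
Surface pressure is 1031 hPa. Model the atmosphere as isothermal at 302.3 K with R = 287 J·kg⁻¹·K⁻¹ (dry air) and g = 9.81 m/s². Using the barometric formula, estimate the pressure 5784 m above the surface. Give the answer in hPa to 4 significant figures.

P ≈ 536.1 hPa

Scale height: H = RT/g = 287 × 302.3 / 9.81 = 8844.0 m.
Barometric formula: P = P₀ exp(−z/H).
z/H = 5784.0/8844.0 = 0.65400; exp(−0.65400) = 0.51996.
P = 1031 × 0.51996 = 536.08 hPa.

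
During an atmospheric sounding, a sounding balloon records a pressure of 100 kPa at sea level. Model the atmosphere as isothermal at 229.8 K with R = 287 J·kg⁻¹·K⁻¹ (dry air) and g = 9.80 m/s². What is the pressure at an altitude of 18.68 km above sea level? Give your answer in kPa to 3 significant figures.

P ≈ 6.23 kPa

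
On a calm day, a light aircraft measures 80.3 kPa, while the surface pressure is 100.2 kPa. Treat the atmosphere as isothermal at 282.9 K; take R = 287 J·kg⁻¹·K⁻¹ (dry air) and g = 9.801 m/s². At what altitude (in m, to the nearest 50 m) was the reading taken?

Scale height: H = RT/g = 287 × 282.9 / 9.801 = 8284.1 m.
Invert the barometric formula: z = H ln(P₀/P).
P₀/P = 100.2/80.3 = 1.2478; ln(1.2478) = 0.22138.
z = 8284.1 × 0.22138 = 1833.9 m.

z ≈ 1850 m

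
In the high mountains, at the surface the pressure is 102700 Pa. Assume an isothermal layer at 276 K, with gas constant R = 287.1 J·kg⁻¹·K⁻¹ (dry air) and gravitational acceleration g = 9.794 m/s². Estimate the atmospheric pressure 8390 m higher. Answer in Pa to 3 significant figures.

P ≈ 36400 Pa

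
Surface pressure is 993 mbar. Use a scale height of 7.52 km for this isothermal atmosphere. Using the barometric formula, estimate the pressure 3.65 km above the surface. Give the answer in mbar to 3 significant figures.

P ≈ 611 mbar

Barometric formula: P = P₀ exp(−z/H).
z/H = 3650.0/7520.0 = 0.48537; exp(−0.48537) = 0.61547.
P = 993 × 0.61547 = 611.16 mbar.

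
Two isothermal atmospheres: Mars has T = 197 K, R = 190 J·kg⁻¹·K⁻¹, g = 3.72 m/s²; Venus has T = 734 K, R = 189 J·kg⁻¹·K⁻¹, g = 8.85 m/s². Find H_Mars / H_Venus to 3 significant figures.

H = RT/g for each body.
H_Mars = 190 × 197 / 3.72 = 10062 m.
H_Venus = 189 × 734 / 8.85 = 15675 m.
H_Mars/H_Venus = 10062/15675 = 0.64191.

H_Mars/H_Venus ≈ 0.642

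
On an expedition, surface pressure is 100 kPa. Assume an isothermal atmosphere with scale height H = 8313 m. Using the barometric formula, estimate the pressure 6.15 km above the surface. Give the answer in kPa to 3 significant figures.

P ≈ 47.7 kPa

Barometric formula: P = P₀ exp(−z/H).
z/H = 6150.0/8313.0 = 0.73981; exp(−0.73981) = 0.47720.
P = 100 × 0.47720 = 47.720 kPa.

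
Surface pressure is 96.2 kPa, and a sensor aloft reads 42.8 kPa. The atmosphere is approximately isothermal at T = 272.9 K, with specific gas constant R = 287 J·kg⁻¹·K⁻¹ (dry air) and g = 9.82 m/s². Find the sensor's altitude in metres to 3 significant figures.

z ≈ 6460 m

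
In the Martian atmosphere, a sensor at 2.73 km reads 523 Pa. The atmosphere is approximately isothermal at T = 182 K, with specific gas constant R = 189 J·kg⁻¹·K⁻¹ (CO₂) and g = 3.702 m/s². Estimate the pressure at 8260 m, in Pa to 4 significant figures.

Scale height: H = RT/g = 189 × 182 / 3.702 = 9291.7 m.
Between two levels, P₂ = P₁ exp(−Δz/H) with Δz = z₂ − z₁.
Δz = 8260.0 − 2730.0 = 5530.0 m; Δz/H = 5530.0/9291.7 = 0.59515.
P₂ = 523 × exp(−0.59515) = 523 × 0.55148 = 288.42 Pa.

P ≈ 288.4 Pa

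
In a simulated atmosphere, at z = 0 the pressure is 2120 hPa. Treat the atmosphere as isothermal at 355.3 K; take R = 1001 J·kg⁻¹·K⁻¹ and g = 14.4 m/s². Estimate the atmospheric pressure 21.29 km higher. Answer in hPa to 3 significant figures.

P ≈ 895 hPa

Scale height: H = RT/g = 1001 × 355.3 / 14.4 = 24698 m.
Barometric formula: P = P₀ exp(−z/H).
z/H = 21290/24698 = 0.86201; exp(−0.86201) = 0.42231.
P = 2120 × 0.42231 = 895.30 hPa.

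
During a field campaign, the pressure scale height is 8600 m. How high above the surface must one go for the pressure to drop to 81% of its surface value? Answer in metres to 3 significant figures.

z ≈ 1810 m

Set P/P₀ = exp(−z/H) = 0.81, so z = −H ln(0.81).
−ln(0.81) = 0.21072; z = 8600.0 × 0.21072 = 1812.2 m.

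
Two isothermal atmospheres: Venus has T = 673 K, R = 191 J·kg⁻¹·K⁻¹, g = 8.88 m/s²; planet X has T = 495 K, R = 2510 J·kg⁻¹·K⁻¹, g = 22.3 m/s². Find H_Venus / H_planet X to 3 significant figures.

H_Venus/H_planet X ≈ 0.260

H = RT/g for each body.
H_Venus = 191 × 673 / 8.88 = 14476 m.
H_planet X = 2510 × 495 / 22.3 = 55715 m.
H_Venus/H_planet X = 14476/55715 = 0.25982.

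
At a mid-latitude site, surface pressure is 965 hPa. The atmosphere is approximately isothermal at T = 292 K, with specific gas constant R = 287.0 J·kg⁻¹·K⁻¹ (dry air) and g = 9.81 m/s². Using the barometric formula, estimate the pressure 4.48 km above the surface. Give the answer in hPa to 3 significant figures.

P ≈ 571 hPa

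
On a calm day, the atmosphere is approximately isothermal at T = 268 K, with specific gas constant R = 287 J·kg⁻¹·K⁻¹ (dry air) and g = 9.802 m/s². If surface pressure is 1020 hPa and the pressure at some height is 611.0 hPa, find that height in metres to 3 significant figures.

z ≈ 4020 m

Scale height: H = RT/g = 287 × 268 / 9.802 = 7847.0 m.
Invert the barometric formula: z = H ln(P₀/P).
P₀/P = 1020/611.0 = 1.6694; ln(1.6694) = 0.51246.
z = 7847.0 × 0.51246 = 4021.3 m.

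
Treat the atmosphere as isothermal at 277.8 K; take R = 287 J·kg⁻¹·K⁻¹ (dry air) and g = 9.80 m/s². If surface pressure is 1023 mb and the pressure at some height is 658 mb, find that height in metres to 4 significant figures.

Scale height: H = RT/g = 287 × 277.8 / 9.80 = 8135.6 m.
Invert the barometric formula: z = H ln(P₀/P).
P₀/P = 1023/658 = 1.5547; ln(1.5547) = 0.44128.
z = 8135.6 × 0.44128 = 3590.1 m.

z ≈ 3590 m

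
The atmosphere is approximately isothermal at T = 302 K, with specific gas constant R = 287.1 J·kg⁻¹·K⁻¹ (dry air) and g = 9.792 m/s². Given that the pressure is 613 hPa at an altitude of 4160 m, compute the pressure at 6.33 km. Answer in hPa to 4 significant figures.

Scale height: H = RT/g = 287.1 × 302 / 9.792 = 8854.6 m.
Between two levels, P₂ = P₁ exp(−Δz/H) with Δz = z₂ − z₁.
Δz = 6330.0 − 4160.0 = 2170.0 m; Δz/H = 2170.0/8854.6 = 0.24507.
P₂ = 613 × exp(−0.24507) = 613 × 0.78265 = 479.76 hPa.

P ≈ 479.8 hPa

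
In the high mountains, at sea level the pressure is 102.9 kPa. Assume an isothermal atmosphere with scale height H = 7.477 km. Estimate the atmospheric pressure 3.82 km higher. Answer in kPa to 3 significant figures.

Barometric formula: P = P₀ exp(−z/H).
z/H = 3820.0/7477.0 = 0.51090; exp(−0.51090) = 0.59996.
P = 102.9 × 0.59996 = 61.736 kPa.

P ≈ 61.7 kPa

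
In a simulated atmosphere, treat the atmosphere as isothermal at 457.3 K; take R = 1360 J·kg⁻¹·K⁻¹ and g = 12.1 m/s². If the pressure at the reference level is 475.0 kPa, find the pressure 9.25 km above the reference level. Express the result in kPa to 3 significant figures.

P ≈ 397 kPa

Scale height: H = RT/g = 1360 × 457.3 / 12.1 = 51399 m.
Barometric formula: P = P₀ exp(−z/H).
z/H = 9250.0/51399 = 0.17996; exp(−0.17996) = 0.83530.
P = 475.0 × 0.83530 = 396.77 kPa.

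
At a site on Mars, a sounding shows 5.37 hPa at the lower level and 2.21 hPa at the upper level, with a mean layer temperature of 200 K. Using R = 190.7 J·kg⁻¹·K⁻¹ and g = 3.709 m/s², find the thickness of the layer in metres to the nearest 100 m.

Δz ≈ 9100 m

Hypsometric equation: Δz = (R T̄/g) ln(P₁/P₂).
R T̄/g = 190.7 × 200 / 3.709 = 10283 m.
ln(5.37/2.21) = ln(2.4299) = 0.88785.
Δz = 10283 × 0.88785 = 9129.8 m.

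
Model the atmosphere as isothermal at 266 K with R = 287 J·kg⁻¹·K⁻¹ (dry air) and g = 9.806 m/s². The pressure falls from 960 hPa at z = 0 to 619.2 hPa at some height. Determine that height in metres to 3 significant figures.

Scale height: H = RT/g = 287 × 266 / 9.806 = 7785.2 m.
Invert the barometric formula: z = H ln(P₀/P).
P₀/P = 960/619.2 = 1.5504; ln(1.5504) = 0.43851.
z = 7785.2 × 0.43851 = 3413.9 m.

z ≈ 3410 m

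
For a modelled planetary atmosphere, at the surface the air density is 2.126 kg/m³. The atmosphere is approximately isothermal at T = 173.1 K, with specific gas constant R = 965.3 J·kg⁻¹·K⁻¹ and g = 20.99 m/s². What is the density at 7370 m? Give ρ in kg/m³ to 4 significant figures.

ρ ≈ 0.8423 kg/m³

Scale height: H = RT/g = 965.3 × 173.1 / 20.99 = 7960.6 m.
In an isothermal atmosphere, density decays like pressure: ρ = ρ₀ exp(−z/H).
z/H = 7370.0/7960.6 = 0.92581; exp(−0.92581) = 0.39621.
ρ = 2.126 × 0.39621 = 0.84234 kg/m³.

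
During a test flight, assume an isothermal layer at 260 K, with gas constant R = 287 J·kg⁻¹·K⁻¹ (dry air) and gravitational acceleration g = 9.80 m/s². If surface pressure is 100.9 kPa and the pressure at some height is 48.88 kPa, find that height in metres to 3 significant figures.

Scale height: H = RT/g = 287 × 260 / 9.80 = 7614.3 m.
Invert the barometric formula: z = H ln(P₀/P).
P₀/P = 100.9/48.88 = 2.0642; ln(2.0642) = 0.72474.
z = 7614.3 × 0.72474 = 5518.4 m.

z ≈ 5520 m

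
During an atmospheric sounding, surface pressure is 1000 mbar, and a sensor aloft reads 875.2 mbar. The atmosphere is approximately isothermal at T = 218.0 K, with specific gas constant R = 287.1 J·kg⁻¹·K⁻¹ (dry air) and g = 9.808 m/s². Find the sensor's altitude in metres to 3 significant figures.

Scale height: H = RT/g = 287.1 × 218.0 / 9.808 = 6381.3 m.
Invert the barometric formula: z = H ln(P₀/P).
P₀/P = 1000/875.2 = 1.1426; ln(1.1426) = 0.13331.
z = 6381.3 × 0.13331 = 850.69 m.

z ≈ 851 m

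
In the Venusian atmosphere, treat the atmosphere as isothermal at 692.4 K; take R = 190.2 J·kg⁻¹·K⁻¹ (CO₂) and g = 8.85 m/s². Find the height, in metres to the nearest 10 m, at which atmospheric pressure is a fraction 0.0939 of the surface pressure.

Scale height: H = RT/g = 190.2 × 692.4 / 8.85 = 14881 m.
Set P/P₀ = exp(−z/H) = 0.0939, so z = −H ln(0.0939).
−ln(0.0939) = 2.3655; z = 14881 × 2.3655 = 35201 m.

z ≈ 35200 m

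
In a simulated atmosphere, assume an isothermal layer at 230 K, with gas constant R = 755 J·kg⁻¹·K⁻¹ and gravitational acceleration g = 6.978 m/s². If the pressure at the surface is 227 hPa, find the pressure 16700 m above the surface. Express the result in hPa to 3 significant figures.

Scale height: H = RT/g = 755 × 230 / 6.978 = 24885 m.
Barometric formula: P = P₀ exp(−z/H).
z/H = 16700/24885 = 0.67109; exp(−0.67109) = 0.51115.
P = 227 × 0.51115 = 116.03 hPa.

P ≈ 116 hPa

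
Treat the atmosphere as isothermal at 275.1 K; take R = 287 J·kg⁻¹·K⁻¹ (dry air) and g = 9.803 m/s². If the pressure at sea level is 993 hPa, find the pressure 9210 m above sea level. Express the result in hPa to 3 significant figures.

P ≈ 316 hPa

Scale height: H = RT/g = 287 × 275.1 / 9.803 = 8054.0 m.
Barometric formula: P = P₀ exp(−z/H).
z/H = 9210.0/8054.0 = 1.1435; exp(−1.1435) = 0.31870.
P = 993 × 0.31870 = 316.47 hPa.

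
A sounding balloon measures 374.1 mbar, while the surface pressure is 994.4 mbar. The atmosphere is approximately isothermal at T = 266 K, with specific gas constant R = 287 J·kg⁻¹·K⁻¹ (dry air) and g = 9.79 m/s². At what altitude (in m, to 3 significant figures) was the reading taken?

Scale height: H = RT/g = 287 × 266 / 9.79 = 7798.0 m.
Invert the barometric formula: z = H ln(P₀/P).
P₀/P = 994.4/374.1 = 2.6581; ln(2.6581) = 0.97761.
z = 7798.0 × 0.97761 = 7623.4 m.

z ≈ 7620 m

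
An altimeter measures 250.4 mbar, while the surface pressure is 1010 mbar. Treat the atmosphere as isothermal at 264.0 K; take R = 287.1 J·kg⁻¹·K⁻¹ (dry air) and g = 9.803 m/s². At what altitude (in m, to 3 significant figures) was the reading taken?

z ≈ 10800 m

Scale height: H = RT/g = 287.1 × 264.0 / 9.803 = 7731.8 m.
Invert the barometric formula: z = H ln(P₀/P).
P₀/P = 1010/250.4 = 4.0335; ln(4.0335) = 1.3946.
z = 7731.8 × 1.3946 = 10783 m.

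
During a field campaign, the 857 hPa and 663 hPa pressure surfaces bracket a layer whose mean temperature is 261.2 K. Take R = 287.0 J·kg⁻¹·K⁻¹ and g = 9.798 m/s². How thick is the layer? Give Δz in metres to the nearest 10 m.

Hypsometric equation: Δz = (R T̄/g) ln(P₁/P₂).
R T̄/g = 287.0 × 261.2 / 9.798 = 7651.0 m.
ln(857/663) = ln(1.2926) = 0.25666.
Δz = 7651.0 × 0.25666 = 1963.7 m.

Δz ≈ 1960 m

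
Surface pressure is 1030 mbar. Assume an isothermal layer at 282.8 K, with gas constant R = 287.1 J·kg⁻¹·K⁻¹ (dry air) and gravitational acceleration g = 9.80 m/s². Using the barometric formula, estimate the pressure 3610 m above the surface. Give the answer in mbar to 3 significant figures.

P ≈ 666 mbar

Scale height: H = RT/g = 287.1 × 282.8 / 9.80 = 8284.9 m.
Barometric formula: P = P₀ exp(−z/H).
z/H = 3610.0/8284.9 = 0.43573; exp(−0.43573) = 0.64679.
P = 1030 × 0.64679 = 666.19 mbar.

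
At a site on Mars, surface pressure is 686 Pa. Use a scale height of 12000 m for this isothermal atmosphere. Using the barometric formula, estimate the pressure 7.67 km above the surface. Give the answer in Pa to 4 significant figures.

Barometric formula: P = P₀ exp(−z/H).
z/H = 7670.0/12000 = 0.63917; exp(−0.63917) = 0.52773.
P = 686 × 0.52773 = 362.02 Pa.

P ≈ 362.0 Pa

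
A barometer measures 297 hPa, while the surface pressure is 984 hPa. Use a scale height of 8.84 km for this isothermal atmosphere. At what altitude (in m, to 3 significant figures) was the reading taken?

Invert the barometric formula: z = H ln(P₀/P).
P₀/P = 984/297 = 3.3131; ln(3.3131) = 1.1979.
z = 8840.0 × 1.1979 = 10589 m.

z ≈ 10600 m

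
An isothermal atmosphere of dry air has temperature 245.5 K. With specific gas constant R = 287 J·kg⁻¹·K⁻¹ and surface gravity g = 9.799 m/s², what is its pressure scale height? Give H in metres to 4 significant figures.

The scale height of an isothermal atmosphere is H = RT/g.
H = 287 × 245.5 / 9.799 = 70458/9.799 = 7190.3 m.

H ≈ 7190 m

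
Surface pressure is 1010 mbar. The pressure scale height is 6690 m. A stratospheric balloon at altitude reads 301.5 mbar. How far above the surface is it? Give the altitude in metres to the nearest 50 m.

z ≈ 8100 m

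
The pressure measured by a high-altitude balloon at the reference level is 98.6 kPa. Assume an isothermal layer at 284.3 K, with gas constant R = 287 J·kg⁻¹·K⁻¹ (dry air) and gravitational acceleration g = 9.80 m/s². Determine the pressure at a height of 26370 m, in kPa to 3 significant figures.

Scale height: H = RT/g = 287 × 284.3 / 9.80 = 8325.9 m.
Barometric formula: P = P₀ exp(−z/H).
z/H = 26370/8325.9 = 3.1672; exp(−3.1672) = 0.042121.
P = 98.6 × 0.042121 = 4.1531 kPa.

P ≈ 4.15 kPa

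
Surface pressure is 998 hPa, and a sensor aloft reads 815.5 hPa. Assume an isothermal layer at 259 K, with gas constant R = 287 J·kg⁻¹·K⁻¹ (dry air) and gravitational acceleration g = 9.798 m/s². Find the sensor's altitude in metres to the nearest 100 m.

Scale height: H = RT/g = 287 × 259 / 9.798 = 7586.5 m.
Invert the barometric formula: z = H ln(P₀/P).
P₀/P = 998/815.5 = 1.2238; ln(1.2238) = 0.20196.
z = 7586.5 × 0.20196 = 1532.2 m.

z ≈ 1500 m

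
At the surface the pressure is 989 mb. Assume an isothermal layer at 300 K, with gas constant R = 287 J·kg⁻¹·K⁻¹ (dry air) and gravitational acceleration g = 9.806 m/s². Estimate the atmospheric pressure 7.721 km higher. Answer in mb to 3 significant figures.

P ≈ 410 mb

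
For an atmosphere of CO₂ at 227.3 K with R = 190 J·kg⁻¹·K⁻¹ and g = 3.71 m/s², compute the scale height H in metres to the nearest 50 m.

The scale height of an isothermal atmosphere is H = RT/g.
H = 190 × 227.3 / 3.71 = 43187/3.71 = 11641 m.

H ≈ 11650 m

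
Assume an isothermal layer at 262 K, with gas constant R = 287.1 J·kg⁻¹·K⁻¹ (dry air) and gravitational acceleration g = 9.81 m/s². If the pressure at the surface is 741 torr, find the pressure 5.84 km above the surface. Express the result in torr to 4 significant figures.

P ≈ 346.0 torr

Scale height: H = RT/g = 287.1 × 262 / 9.81 = 7667.7 m.
Barometric formula: P = P₀ exp(−z/H).
z/H = 5840.0/7667.7 = 0.76164; exp(−0.76164) = 0.46690.
P = 741 × 0.46690 = 345.97 torr.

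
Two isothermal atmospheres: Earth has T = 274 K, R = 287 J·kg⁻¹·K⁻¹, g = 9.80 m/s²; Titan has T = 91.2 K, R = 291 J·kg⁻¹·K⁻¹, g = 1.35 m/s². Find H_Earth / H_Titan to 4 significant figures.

H = RT/g for each body.
H_Earth = 287 × 274 / 9.80 = 8024.3 m.
H_Titan = 291 × 91.2 / 1.35 = 19659 m.
H_Earth/H_Titan = 8024.3/19659 = 0.40817.

H_Earth/H_Titan ≈ 0.4082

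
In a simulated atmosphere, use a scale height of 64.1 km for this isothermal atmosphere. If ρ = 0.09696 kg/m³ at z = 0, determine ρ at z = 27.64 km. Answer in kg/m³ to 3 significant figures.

ρ ≈ 0.0630 kg/m³

In an isothermal atmosphere, density decays like pressure: ρ = ρ₀ exp(−z/H).
z/H = 27640/64100 = 0.43120; exp(−0.43120) = 0.64973.
ρ = 0.09696 × 0.64973 = 0.062998 kg/m³.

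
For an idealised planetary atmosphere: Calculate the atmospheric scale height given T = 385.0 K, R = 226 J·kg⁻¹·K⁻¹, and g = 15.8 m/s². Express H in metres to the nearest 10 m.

The scale height of an isothermal atmosphere is H = RT/g.
H = 226 × 385.0 / 15.8 = 87010/15.8 = 5507.0 m.

H ≈ 5510 m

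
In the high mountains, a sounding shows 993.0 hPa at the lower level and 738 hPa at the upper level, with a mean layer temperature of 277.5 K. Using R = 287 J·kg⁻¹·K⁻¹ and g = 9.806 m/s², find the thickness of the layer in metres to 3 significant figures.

Hypsometric equation: Δz = (R T̄/g) ln(P₁/P₂).
R T̄/g = 287 × 277.5 / 9.806 = 8121.8 m.
ln(993.0/738) = ln(1.3455) = 0.29677.
Δz = 8121.8 × 0.29677 = 2410.3 m.

Δz ≈ 2410 m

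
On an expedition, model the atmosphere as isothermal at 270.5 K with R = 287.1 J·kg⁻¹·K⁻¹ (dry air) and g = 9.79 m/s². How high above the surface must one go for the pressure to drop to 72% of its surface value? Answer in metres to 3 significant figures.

Scale height: H = RT/g = 287.1 × 270.5 / 9.79 = 7932.6 m.
Set P/P₀ = exp(−z/H) = 0.72, so z = −H ln(0.72).
−ln(0.72) = 0.32850; z = 7932.6 × 0.32850 = 2605.9 m.

z ≈ 2610 m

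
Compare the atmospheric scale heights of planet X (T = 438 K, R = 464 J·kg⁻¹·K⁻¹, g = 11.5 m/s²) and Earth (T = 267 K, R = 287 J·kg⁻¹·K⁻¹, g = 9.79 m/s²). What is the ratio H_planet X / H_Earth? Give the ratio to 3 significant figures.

H = RT/g for each body.
H_planet X = 464 × 438 / 11.5 = 17672 m.
H_Earth = 287 × 267 / 9.79 = 7827.3 m.
H_planet X/H_Earth = 17672/7827.3 = 2.2577.

H_planet X/H_Earth ≈ 2.26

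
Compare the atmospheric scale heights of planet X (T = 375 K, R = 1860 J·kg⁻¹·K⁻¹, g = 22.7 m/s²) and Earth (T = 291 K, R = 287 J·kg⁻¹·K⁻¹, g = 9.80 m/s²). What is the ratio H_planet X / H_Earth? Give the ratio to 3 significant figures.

H_planet X/H_Earth ≈ 3.61

H = RT/g for each body.
H_planet X = 1860 × 375 / 22.7 = 30727 m.
H_Earth = 287 × 291 / 9.80 = 8522.1 m.
H_planet X/H_Earth = 30727/8522.1 = 3.6056.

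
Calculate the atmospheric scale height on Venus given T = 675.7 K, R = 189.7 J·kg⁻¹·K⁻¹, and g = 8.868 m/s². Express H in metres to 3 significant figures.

The scale height of an isothermal atmosphere is H = RT/g.
H = 189.7 × 675.7 / 8.868 = 128180/8.868 = 14454 m.

H ≈ 14500 m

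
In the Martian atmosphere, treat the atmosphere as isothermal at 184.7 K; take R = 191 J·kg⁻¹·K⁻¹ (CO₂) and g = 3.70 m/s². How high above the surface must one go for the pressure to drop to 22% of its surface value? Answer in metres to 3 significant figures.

z ≈ 14400 m

Scale height: H = RT/g = 191 × 184.7 / 3.70 = 9534.5 m.
Set P/P₀ = exp(−z/H) = 0.22, so z = −H ln(0.22).
−ln(0.22) = 1.5141; z = 9534.5 × 1.5141 = 14436 m.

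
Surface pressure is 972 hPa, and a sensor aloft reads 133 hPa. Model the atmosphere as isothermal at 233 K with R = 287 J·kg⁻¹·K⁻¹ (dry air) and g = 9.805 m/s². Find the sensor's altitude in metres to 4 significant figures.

Scale height: H = RT/g = 287 × 233 / 9.805 = 6820.1 m.
Invert the barometric formula: z = H ln(P₀/P).
P₀/P = 972/133 = 7.3083; ln(7.3083) = 1.9890.
z = 6820.1 × 1.9890 = 13565 m.

z ≈ 13570 m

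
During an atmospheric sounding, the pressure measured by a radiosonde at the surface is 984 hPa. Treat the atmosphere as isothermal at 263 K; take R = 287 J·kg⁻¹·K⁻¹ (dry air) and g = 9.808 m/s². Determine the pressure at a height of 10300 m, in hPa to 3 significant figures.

P ≈ 258 hPa

Scale height: H = RT/g = 287 × 263 / 9.808 = 7695.9 m.
Barometric formula: P = P₀ exp(−z/H).
z/H = 10300/7695.9 = 1.3384; exp(−1.3384) = 0.26226.
P = 984 × 0.26226 = 258.06 hPa.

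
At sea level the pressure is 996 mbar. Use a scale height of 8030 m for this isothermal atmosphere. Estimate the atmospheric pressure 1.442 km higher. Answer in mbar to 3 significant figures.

Barometric formula: P = P₀ exp(−z/H).
z/H = 1442.0/8030.0 = 0.17958; exp(−0.17958) = 0.83562.
P = 996 × 0.83562 = 832.28 mbar.

P ≈ 832 mbar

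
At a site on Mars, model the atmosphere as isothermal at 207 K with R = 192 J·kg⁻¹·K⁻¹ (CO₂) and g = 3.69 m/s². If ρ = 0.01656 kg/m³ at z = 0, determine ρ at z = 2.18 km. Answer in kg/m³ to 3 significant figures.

ρ ≈ 0.0135 kg/m³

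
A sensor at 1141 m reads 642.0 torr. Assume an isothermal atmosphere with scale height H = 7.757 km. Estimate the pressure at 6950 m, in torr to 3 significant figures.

P ≈ 304 torr

Between two levels, P₂ = P₁ exp(−Δz/H) with Δz = z₂ − z₁.
Δz = 6950.0 − 1141.0 = 5809.0 m; Δz/H = 5809.0/7757.0 = 0.74887.
P₂ = 642.0 × exp(−0.74887) = 642.0 × 0.47290 = 303.60 torr.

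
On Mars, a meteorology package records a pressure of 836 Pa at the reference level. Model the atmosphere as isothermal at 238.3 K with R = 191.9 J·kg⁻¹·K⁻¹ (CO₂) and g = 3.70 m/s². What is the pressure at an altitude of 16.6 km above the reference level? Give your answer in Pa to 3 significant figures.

Scale height: H = RT/g = 191.9 × 238.3 / 3.70 = 12359 m.
Barometric formula: P = P₀ exp(−z/H).
z/H = 16600/12359 = 1.3432; exp(−1.3432) = 0.26101.
P = 836 × 0.26101 = 218.20 Pa.

P ≈ 218 Pa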